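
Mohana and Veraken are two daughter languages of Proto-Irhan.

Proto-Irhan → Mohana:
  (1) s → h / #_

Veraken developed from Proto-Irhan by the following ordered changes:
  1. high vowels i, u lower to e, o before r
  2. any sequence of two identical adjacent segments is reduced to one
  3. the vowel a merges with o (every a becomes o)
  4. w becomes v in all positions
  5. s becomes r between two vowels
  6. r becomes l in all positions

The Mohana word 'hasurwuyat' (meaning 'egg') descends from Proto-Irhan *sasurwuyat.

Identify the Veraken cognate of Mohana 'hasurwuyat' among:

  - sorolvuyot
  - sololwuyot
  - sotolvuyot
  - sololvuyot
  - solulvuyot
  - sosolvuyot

Veraken: *sasurwuyat > sasorwuyat > sosorwuyot > sosorvuyot > sororvuyot > sololvuyot  (by pre-rhotic lowering, vowel merger, unconditioned shift, rhotacism, unconditioned shift)
The other candidates each miss or misapply at least one Veraken change.

sololvuyot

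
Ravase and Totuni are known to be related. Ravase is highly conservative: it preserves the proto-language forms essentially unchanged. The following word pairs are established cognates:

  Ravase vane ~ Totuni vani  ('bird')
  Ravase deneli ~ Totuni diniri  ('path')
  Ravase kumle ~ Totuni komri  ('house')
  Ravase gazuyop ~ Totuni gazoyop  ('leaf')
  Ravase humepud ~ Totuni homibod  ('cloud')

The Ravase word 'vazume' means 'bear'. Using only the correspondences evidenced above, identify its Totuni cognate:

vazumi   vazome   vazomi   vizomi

vazomi

kumle ~ komri, humepud ~ homibod — Ravase u corresponds to Totuni o after a consonant, before a nasal.
vane ~ vani, kumle ~ komri — Ravase e corresponds to Totuni i word-finally.
Applying these to Ravase 'vazume':
  vazume → vazome   (u→o after a consonant, before a nasal)
  vazome → vazomi   (e→i word-finally)
So the Totuni cognate is 'vazomi'.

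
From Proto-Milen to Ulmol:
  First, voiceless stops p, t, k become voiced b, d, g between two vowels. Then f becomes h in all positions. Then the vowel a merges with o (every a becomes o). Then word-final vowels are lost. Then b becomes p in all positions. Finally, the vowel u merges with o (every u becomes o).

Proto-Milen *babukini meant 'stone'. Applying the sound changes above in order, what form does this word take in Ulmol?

popogin

Ulmol: start from *babukini.
  rule 1 (intervocalic voicing): babukini → babugini
  rule 2: no change — babugini
  rule 3 (vowel merger): babugini → bobugini
  rule 4 (apocope): bobugini → bobugin
  rule 5 (unconditioned shift): bobugin → popugin
  rule 6 (vowel merger): popugin → popogin
  ⇒ Ulmol popogin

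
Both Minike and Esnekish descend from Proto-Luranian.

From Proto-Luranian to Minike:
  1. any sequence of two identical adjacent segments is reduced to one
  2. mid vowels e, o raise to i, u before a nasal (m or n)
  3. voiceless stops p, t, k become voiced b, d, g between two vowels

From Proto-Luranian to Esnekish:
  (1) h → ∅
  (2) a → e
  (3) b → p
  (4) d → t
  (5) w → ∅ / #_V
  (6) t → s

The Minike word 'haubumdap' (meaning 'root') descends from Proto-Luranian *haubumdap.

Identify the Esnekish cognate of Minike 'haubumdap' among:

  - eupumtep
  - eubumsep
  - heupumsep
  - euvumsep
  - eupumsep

eupumsep

Esnekish: start from *haubumdap.
  rule 1 (h-loss): haubumdap → aubumdap
  rule 2 (vowel merger): aubumdap → eubumdep
  rule 3 (unconditioned shift): eubumdep → eupumdep
  rule 4 (unconditioned shift): eupumdep → eupumtep
  rule 5: no change — eupumtep
  rule 6 (unconditioned shift): eupumtep → eupumsep
  ⇒ Esnekish eupumsep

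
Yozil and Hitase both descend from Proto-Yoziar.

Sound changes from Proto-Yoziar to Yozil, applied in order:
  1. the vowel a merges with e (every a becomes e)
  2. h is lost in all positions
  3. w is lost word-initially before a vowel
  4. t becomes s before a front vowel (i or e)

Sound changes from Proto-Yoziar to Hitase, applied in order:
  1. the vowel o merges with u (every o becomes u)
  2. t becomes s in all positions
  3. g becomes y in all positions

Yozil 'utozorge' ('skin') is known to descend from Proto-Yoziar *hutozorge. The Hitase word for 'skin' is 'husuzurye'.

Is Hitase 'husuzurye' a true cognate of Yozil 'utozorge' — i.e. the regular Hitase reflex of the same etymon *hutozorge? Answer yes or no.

yes

Derive the expected Hitase reflex of *hutozorge:
Hitase: *hutozorge > hutuzurge > husuzurge > husuzurye  (by vowel merger, unconditioned shift, unconditioned shift)
Hitase 'husuzurye' matches the regular reflex exactly, so the pair is cognate.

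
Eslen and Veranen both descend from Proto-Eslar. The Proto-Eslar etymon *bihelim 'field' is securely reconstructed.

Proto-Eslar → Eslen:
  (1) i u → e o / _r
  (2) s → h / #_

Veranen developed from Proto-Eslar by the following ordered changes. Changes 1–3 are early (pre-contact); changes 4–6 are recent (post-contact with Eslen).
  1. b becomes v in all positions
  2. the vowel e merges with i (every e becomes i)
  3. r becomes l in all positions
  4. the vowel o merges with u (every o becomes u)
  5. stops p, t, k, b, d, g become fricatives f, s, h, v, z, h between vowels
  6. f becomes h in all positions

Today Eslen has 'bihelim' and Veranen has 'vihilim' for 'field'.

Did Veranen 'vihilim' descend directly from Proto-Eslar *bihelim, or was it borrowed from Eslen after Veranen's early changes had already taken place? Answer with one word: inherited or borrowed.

inherited

If inherited, *bihelim would pass through all of Veranen's changes:
Veranen: *bihelim
  bihelim → vihelim   [unconditioned shift]
  vihelim → vihilim   [vowel merger]
  vihilim (rule 3 does not apply)
  vihilim (rule 4 does not apply)
  vihilim (rule 5 does not apply)
  vihilim (rule 6 does not apply)
  giving Veranen vihilim.
If borrowed from Eslen 'bihelim' after the early changes, it would undergo only the recent ones:
  rule 4 (vowel merger): no change (bihelim)
  rule 5 (intervocalic lenition): no change (bihelim)
  rule 6 (unconditioned shift): no change (bihelim)
  ⇒ as a loan: bihelim
Veranen 'vihilim' matches the inherited outcome exactly, so it is an inherited cognate, not a loan.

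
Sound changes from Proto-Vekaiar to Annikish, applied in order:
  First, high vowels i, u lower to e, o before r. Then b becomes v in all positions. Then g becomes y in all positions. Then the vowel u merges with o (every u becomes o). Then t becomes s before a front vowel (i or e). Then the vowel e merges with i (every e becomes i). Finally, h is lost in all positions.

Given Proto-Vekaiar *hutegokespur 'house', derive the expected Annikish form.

Annikish: *hutegokespur
  hutegokespur → hutegokespor   [pre-rhotic lowering]
  hutegokespor (rule 2 does not apply)
  hutegokespor → huteyokespor   [unconditioned shift]
  huteyokespor → hoteyokespor   [vowel merger]
  hoteyokespor → hoseyokespor   [palatalisation]
  hoseyokespor → hosiyokispor   [vowel merger]
  hosiyokispor → osiyokispor   [h-loss]
  giving Annikish osiyokispor.

osiyokispor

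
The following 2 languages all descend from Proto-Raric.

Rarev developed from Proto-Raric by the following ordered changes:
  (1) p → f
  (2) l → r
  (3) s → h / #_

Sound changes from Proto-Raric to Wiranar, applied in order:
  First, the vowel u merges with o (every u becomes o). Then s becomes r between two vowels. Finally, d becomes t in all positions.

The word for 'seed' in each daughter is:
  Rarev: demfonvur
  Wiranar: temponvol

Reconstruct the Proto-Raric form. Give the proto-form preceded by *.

Position 9: Rarev has r, Wiranar has l. Wiranar preserves l here (none of its changes turn any other segment into l), so the proto-segment is *l.
Position 8: Rarev has u, Wiranar has o. Rarev preserves u here (none of its changes turn any other segment into u), so the proto-segment is *u.
Position 1: Rarev has d, Wiranar has t. Rarev preserves d here (none of its changes turn any other segment into d), so the proto-segment is *d.
This points to *demponvul. Verify forward in each daughter:
Rarev: *demponvul > demfonvul > demfonvur  (by unconditioned shift, unconditioned shift)
Wiranar: *demponvul
  demponvul → demponvol   [vowel merger]
  demponvol (rule 2 does not apply)
  demponvol → temponvol   [unconditioned shift]
  giving Wiranar temponvol.
Only *demponvul yields all of Rarev demfonvur, Wiranar temponvol.

*demponvul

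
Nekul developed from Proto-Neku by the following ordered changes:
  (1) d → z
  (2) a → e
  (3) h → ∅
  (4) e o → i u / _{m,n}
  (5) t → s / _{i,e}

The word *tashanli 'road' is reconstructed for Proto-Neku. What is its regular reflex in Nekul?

sesinli

Nekul: *tashanli > teshenli > tesenli > tesinli > sesinli  (by vowel merger, h-loss, pre-nasal raising, palatalisation)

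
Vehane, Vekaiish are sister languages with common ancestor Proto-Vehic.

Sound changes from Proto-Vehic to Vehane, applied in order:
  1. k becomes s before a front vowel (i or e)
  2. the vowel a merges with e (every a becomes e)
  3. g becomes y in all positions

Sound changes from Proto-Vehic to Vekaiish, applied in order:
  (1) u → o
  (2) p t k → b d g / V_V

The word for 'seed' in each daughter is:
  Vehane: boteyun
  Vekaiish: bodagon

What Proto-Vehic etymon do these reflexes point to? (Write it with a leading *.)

Position 6: Vehane has u, Vekaiish has o. Vehane preserves u here (none of its changes turn any other segment into u), so the proto-segment is *u.
Position 4: Vehane has e, Vekaiish has a. Vekaiish preserves a here (none of its changes turn any other segment into a), so the proto-segment is *a.
Continuing position by position gives *botagun; check it forward:
Vehane: start from *botagun.
  rule 1: no change — botagun
  rule 2 (vowel merger): botagun → botegun
  rule 3 (unconditioned shift): botegun → boteyun
  ⇒ Vehane boteyun
Vekaiish: *botagun
  botagun → botagon   [vowel merger]
  botagon → bodagon   [intervocalic voicing]
  giving Vekaiish bodagon.
No other proto-form is consistent with every reflex, so the reconstruction is *botagun.

*botagun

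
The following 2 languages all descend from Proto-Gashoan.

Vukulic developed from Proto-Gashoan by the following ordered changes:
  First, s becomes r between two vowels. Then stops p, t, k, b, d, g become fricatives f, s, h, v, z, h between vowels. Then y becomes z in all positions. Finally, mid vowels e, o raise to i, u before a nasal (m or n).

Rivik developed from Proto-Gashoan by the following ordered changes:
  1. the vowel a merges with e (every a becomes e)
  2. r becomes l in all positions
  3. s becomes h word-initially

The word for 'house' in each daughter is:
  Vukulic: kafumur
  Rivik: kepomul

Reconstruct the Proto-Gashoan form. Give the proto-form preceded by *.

Position 4: Vukulic has u, Rivik has o. Rivik preserves o here (none of its changes turn any other segment into o), so the proto-segment is *o.
Position 3: Vukulic has f, Rivik has p. Rivik preserves p here (none of its changes turn any other segment into p), so the proto-segment is *p.
Position 7: Vukulic has r, Rivik has l. Taking the neighbouring segments as reconstructed: Vukulic r can only go back to *r; Rivik l could go back to *l or *r — the one source consistent with every daughter is *r.
Verify the candidate proto-form against each daughter:
Vukulic: *kapomur
  kapomur (rule 1 does not apply)
  kapomur → kafomur   [intervocalic lenition]
  kafomur (rule 3 does not apply)
  kafomur → kafumur   [pre-nasal raising]
  giving Vukulic kafumur.
Rivik: start from *kapomur.
  rule 1 (vowel merger): kapomur → kepomur
  rule 2 (unconditioned shift): kepomur → kepomul
  rule 3: no change — kepomul
  ⇒ Rivik kepomul
No other proto-form is consistent with every reflex, so the reconstruction is *kapomur.

*kapomur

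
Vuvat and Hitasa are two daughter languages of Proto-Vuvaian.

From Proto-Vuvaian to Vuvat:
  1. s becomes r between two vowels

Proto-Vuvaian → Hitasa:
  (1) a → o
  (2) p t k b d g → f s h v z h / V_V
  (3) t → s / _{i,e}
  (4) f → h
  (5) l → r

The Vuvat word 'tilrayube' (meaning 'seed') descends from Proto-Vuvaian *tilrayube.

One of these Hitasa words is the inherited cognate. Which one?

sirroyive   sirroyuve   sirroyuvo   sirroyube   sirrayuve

sirroyuve

Hitasa: start from *tilrayube.
  rule 1 (vowel merger): tilrayube → tilroyube
  rule 2 (intervocalic lenition): tilroyube → tilroyuve
  rule 3 (palatalisation): tilroyuve → silroyuve
  rule 4: no change — silroyuve
  rule 5 (unconditioned shift): silroyuve → sirroyuve
  ⇒ Hitasa sirroyuve
Only 'sirroyuve' matches the regular Hitasa development of *tilrayube.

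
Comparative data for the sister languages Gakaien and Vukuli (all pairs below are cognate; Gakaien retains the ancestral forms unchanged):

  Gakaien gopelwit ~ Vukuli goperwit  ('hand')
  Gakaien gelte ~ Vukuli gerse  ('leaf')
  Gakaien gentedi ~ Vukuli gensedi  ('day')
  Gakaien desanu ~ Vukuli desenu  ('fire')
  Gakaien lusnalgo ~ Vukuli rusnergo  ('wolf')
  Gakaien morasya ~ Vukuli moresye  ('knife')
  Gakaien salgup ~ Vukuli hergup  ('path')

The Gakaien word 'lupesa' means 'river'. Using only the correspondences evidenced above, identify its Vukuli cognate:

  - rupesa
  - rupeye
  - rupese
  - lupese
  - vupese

rupese

lusnalgo ~ rusnergo — Gakaien l corresponds to Vukuli r word-initially before a back vowel.
morasya ~ moresye — Gakaien a corresponds to Vukuli e word-finally.
Applying these to Gakaien 'lupesa':
  lupesa → rupesa   (l→r word-initially before a back vowel)
  rupesa → rupese   (a→e word-finally)
So the Vukuli cognate is 'rupese'.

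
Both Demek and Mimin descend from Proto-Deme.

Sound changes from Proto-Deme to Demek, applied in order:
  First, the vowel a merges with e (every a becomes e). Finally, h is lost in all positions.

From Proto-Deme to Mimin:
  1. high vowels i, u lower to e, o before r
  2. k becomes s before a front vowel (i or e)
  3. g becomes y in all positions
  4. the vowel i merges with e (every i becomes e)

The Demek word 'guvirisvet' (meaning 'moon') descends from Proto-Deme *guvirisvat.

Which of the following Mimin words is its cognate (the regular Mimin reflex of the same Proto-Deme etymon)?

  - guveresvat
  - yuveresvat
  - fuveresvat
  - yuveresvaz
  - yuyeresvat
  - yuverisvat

Mimin: *guvirisvat > guverisvat > yuverisvat > yuveresvat  (by pre-rhotic lowering, unconditioned shift, vowel merger)

yuveresvat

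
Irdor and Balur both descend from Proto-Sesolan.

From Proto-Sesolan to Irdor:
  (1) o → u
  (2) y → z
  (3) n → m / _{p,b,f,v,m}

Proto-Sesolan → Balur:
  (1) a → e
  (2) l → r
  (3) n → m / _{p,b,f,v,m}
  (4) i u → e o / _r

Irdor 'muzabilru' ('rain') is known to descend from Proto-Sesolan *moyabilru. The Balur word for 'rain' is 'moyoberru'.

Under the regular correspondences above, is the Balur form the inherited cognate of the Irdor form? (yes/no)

Derive the expected Balur reflex of *moyabilru:
Balur: *moyabilru > moyebilru > moyebirru > moyeberru  (by vowel merger, unconditioned shift, pre-rhotic lowering)
The regular Balur reflex would be 'moyeberru', but the attested form is 'moyoberru'. The correspondence is irregular, so they are not cognates (the Balur form has a different source).

no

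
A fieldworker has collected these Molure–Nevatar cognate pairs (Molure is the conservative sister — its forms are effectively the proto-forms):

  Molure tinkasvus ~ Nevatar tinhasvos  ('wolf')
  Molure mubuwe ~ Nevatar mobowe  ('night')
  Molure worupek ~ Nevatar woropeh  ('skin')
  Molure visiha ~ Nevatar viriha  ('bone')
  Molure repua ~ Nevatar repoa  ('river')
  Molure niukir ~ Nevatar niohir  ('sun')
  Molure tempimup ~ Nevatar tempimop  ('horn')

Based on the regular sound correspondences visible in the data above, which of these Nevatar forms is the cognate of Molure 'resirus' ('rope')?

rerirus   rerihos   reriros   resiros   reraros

visiha ~ viriha — Molure s corresponds to Nevatar r between vowels (before a front vowel).
tinkasvus ~ tinhasvos, mubuwe ~ mobowe — Molure u corresponds to Nevatar o after a consonant, before a consonant other than r, m, n, p, b, f, v.
Applying these to Molure 'resirus':
  resirus → rerirus   (s→r between vowels (before a front vowel))
  rerirus → reriros   (u→o after a consonant, before a consonant other than r, m, n, p, b, f, v)
So the Nevatar cognate is 'reriros'.

reriros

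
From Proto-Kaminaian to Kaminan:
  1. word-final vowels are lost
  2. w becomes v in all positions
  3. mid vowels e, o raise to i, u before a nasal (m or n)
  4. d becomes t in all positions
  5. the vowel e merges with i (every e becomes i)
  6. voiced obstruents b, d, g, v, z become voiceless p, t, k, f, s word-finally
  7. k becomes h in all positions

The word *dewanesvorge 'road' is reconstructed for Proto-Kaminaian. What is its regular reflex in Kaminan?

Kaminan: *dewanesvorge > dewanesvorg > devanesvorg > tevanesvorg > tivanisvorg > tivanisvork > tivanisvorh  (by apocope, unconditioned shift, unconditioned shift, vowel merger, final devoicing, unconditioned shift)

tivanisvorh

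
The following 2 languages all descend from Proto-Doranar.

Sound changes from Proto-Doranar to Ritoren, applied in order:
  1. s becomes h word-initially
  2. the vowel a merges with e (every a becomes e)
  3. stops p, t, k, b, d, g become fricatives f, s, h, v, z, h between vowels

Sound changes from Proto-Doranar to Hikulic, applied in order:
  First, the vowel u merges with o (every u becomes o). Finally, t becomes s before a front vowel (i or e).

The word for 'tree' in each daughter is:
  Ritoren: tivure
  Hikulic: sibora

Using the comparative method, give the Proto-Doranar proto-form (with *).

Position 6: Ritoren has e, Hikulic has a. Hikulic preserves a here (none of its changes turn any other segment into a), so the proto-segment is *a.
Position 4: Ritoren has u, Hikulic has o. Ritoren preserves u here (none of its changes turn any other segment into u), so the proto-segment is *u.
Verify the candidate proto-form against each daughter:
Ritoren: *tibura
  tibura (rule 1 does not apply)
  tibura → tibure   [vowel merger]
  tibure → tivure   [intervocalic lenition]
  giving Ritoren tivure.
Hikulic: start from *tibura.
  rule 1 (vowel merger): tibura → tibora
  rule 2 (palatalisation): tibora → sibora
  ⇒ Hikulic sibora
No other proto-form is consistent with every reflex, so the reconstruction is *tibura.

*tibura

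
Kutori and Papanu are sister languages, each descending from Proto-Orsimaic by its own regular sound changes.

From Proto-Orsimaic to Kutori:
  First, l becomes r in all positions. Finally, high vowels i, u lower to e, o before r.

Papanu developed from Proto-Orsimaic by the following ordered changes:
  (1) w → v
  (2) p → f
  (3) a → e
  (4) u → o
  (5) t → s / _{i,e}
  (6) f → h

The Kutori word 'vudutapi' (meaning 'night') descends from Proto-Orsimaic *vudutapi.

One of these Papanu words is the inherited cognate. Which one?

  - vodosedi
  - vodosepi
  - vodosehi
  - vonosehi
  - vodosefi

vodosehi

Papanu: *vudutapi > vudutafi > vudutefi > vodotefi > vodosefi > vodosehi  (by unconditioned shift, vowel merger, vowel merger, palatalisation, unconditioned shift)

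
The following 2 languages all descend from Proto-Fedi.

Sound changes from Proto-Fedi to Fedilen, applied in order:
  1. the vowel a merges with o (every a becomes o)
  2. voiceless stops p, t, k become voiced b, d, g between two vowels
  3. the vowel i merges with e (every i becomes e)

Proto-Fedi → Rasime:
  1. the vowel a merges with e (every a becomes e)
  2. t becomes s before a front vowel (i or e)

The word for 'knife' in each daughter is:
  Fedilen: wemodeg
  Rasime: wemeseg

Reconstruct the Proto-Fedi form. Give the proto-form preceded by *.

Position 4: Fedilen has o, Rasime has e. Taking the neighbouring segments as reconstructed: Fedilen o could go back to *a or *o; Rasime e could go back to *a or *e — the one source consistent with every daughter is *a.
Position 5: Fedilen has d, Rasime has s. Taking the neighbouring segments as reconstructed: Fedilen d could go back to *t or *d; Rasime s could go back to *t or *s — the one source consistent with every daughter is *t.
The remaining positions agree across the daughters. Check the candidate against every language:
Fedilen: *wemateg
  wemateg → wemoteg   [vowel merger]
  wemoteg → wemodeg   [intervocalic voicing]
  wemodeg (rule 3 does not apply)
  giving Fedilen wemodeg.
Rasime: start from *wemateg.
  rule 1 (vowel merger): wemateg → wemeteg
  rule 2 (palatalisation): wemeteg → wemeseg
  ⇒ Rasime wemeseg
Only *wemateg yields all of Fedilen wemodeg, Rasime wemeseg.

*wemateg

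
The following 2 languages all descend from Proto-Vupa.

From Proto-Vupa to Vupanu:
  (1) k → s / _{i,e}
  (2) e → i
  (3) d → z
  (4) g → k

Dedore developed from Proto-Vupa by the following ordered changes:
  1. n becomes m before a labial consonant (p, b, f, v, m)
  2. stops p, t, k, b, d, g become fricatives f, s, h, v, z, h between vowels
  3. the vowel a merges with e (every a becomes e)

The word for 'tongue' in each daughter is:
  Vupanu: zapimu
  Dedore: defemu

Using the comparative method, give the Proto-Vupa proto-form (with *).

*dapemu

Position 2: Vupanu has a, Dedore has e. Vupanu preserves a here (none of its changes turn any other segment into a), so the proto-segment is *a.
Position 3: Vupanu has p, Dedore has f. Vupanu preserves p here (none of its changes turn any other segment into p), so the proto-segment is *p.
Verify the candidate proto-form against each daughter:
Vupanu: start from *dapemu.
  rule 1: no change — dapemu
  rule 2 (vowel merger): dapemu → dapimu
  rule 3 (unconditioned shift): dapimu → zapimu
  rule 4: no change — zapimu
  ⇒ Vupanu zapimu
Dedore: *dapemu > dafemu > defemu  (by intervocalic lenition, vowel merger)
*dapemu is the unique common source.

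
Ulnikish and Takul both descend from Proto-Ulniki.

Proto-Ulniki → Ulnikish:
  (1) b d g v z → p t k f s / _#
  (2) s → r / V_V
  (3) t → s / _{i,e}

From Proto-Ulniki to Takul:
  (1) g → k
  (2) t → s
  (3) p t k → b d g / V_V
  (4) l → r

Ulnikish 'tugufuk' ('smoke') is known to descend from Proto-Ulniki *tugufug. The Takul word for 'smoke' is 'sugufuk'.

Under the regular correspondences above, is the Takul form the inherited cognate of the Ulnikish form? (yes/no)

Derive the expected Takul reflex of *tugufug:
Takul: *tugufug > tukufuk > sukufuk > sugufuk  (by unconditioned shift, unconditioned shift, intervocalic voicing)
Takul 'sugufuk' matches the regular reflex exactly, so the pair is cognate.

yes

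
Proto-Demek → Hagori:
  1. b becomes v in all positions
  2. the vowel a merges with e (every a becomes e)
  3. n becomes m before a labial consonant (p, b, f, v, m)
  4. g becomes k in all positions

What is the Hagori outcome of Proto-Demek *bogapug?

Hagori: *bogapug
  bogapug → vogapug   [unconditioned shift]
  vogapug → vogepug   [vowel merger]
  vogepug (rule 3 does not apply)
  vogepug → vokepuk   [unconditioned shift]
  giving Hagori vokepuk.

vokepuk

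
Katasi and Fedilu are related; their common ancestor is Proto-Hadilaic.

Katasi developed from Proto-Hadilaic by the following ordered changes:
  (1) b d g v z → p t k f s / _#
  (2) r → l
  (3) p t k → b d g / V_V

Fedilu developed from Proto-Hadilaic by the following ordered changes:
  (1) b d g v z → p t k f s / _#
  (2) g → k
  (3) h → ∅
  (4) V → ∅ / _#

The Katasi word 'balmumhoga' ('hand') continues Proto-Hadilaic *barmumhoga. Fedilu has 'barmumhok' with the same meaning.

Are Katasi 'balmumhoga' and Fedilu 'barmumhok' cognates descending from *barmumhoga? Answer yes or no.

Derive the expected Fedilu reflex of *barmumhoga:
Fedilu: *barmumhoga > barmumhoka > barmumoka > barmumok  (by unconditioned shift, h-loss, apocope)
The regular Fedilu reflex would be 'barmumok', but the attested form is 'barmumhok'. The correspondence is irregular, so they are not cognates (the Fedilu form has a different source).

no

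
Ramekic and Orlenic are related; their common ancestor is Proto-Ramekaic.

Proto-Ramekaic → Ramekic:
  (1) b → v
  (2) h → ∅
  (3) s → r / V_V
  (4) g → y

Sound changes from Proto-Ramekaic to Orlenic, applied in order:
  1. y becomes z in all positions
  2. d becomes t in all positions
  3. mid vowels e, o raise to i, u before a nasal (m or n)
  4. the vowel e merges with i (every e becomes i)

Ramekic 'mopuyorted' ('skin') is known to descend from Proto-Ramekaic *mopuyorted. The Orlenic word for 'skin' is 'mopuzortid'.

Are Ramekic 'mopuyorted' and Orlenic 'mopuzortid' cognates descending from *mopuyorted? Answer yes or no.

Derive the expected Orlenic reflex of *mopuyorted:
Orlenic: *mopuyorted > mopuzorted > mopuzortet > mopuzortit  (by unconditioned shift, unconditioned shift, vowel merger)
The regular Orlenic reflex would be 'mopuzortit', but the attested form is 'mopuzortid'. The correspondence is irregular, so they are not cognates (the Orlenic form has a different source).

no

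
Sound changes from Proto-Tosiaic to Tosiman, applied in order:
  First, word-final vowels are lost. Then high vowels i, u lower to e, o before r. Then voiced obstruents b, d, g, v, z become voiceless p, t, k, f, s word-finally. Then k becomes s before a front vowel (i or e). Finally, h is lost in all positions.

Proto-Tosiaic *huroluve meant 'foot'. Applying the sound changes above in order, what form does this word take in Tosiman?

oroluf

Tosiman: start from *huroluve.
  rule 1 (apocope): huroluve → huroluv
  rule 2 (pre-rhotic lowering): huroluv → horoluv
  rule 3 (final devoicing): horoluv → horoluf
  rule 4: no change — horoluf
  rule 5 (h-loss): horoluf → oroluf
  ⇒ Tosiman oroluf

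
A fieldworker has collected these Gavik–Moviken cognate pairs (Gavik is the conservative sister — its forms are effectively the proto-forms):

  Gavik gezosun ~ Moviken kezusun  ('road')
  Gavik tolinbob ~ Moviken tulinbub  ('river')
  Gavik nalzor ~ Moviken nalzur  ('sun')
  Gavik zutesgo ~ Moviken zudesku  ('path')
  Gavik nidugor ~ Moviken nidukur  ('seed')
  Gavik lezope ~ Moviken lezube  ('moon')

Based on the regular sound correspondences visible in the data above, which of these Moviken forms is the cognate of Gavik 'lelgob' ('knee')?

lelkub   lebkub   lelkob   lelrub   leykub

zutesgo ~ zudesku — Gavik g corresponds to Moviken k after a consonant, before a back vowel.
tolinbob ~ tulinbub — Gavik o corresponds to Moviken u after a consonant, before a labial obstruent.
Applying these to Gavik 'lelgob':
  lelgob → lelkob   (g→k after a consonant, before a back vowel)
  lelkob → lelkub   (o→u after a consonant, before a labial obstruent)
So the Moviken cognate is 'lelkub'.

lelkub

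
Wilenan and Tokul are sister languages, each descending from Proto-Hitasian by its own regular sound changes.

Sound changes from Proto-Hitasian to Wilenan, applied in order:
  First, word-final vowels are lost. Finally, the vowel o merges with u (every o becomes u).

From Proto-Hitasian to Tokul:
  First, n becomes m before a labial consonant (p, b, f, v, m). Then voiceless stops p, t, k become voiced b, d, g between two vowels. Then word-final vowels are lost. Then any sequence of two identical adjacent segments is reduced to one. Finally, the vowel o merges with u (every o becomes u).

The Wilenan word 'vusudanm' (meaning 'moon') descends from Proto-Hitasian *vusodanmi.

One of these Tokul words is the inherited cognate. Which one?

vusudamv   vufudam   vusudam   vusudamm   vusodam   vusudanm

vusudam

Tokul: start from *vusodanmi.
  rule 1 (nasal place assimilation): vusodanmi → vusodammi
  rule 2: no change — vusodammi
  rule 3 (apocope): vusodammi → vusodamm
  rule 4 (degemination): vusodamm → vusodam
  rule 5 (vowel merger): vusodam → vusudam
  ⇒ Tokul vusudam
Only 'vusudam' matches the regular Tokul development of *vusodanmi.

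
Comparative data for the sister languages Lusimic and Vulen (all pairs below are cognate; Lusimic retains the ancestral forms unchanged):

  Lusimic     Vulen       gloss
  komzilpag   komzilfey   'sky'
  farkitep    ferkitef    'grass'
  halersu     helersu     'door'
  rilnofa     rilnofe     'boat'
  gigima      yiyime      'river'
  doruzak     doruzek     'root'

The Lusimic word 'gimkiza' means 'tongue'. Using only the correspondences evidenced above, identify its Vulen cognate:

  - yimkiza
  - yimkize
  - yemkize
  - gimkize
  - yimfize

yimkize

gigima ~ yiyime — Lusimic g corresponds to Vulen y word-initially before a front vowel.
rilnofa ~ rilnofe, gigima ~ yiyime — Lusimic a corresponds to Vulen e word-finally.
Applying these to Lusimic 'gimkiza':
  gimkiza → yimkiza   (g→y word-initially before a front vowel)
  yimkiza → yimkize   (a→e word-finally)
So the Vulen cognate is 'yimkize'.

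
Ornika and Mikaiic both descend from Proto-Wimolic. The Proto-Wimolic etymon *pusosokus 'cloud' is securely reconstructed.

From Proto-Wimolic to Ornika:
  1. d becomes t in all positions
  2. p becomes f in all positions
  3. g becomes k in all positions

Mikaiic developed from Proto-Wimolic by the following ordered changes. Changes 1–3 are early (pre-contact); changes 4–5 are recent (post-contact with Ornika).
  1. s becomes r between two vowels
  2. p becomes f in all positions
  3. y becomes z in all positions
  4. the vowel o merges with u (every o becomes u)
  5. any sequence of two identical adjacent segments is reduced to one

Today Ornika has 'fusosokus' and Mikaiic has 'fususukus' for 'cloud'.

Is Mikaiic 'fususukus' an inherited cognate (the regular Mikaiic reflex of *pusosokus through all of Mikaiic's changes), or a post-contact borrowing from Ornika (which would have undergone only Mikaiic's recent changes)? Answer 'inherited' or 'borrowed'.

If inherited, *pusosokus would pass through all of Mikaiic's changes:
Mikaiic: *pusosokus
  pusosokus → purorokus   [rhotacism]
  purorokus → furorokus   [unconditioned shift]
  furorokus (rule 3 does not apply)
  furorokus → fururukus   [vowel merger]
  fururukus (rule 5 does not apply)
  giving Mikaiic fururukus.
If borrowed from Ornika 'fusosokus' after the early changes, it would undergo only the recent ones:
  rule 4 (vowel merger): fusosokus → fususukus
  rule 5 (degemination): no change (fususukus)
  ⇒ as a loan: fususukus
Mikaiic 'fususukus' matches the loan outcome 'fususukus', not the inherited 'fururukus' — it skipped the early Mikaiic changes, so it was borrowed from Ornika.

borrowed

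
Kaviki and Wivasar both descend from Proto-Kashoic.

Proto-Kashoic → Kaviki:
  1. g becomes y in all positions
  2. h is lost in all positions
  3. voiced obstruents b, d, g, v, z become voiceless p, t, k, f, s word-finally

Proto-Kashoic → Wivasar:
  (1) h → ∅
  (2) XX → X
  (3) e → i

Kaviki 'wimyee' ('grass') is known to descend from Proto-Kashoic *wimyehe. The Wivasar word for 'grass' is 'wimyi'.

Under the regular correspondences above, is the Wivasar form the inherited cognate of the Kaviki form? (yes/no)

yes

Derive the expected Wivasar reflex of *wimyehe:
Wivasar: start from *wimyehe.
  rule 1 (h-loss): wimyehe → wimyee
  rule 2 (degemination): wimyee → wimye
  rule 3 (vowel merger): wimye → wimyi
  ⇒ Wivasar wimyi
Wivasar 'wimyi' matches the regular reflex exactly, so the pair is cognate.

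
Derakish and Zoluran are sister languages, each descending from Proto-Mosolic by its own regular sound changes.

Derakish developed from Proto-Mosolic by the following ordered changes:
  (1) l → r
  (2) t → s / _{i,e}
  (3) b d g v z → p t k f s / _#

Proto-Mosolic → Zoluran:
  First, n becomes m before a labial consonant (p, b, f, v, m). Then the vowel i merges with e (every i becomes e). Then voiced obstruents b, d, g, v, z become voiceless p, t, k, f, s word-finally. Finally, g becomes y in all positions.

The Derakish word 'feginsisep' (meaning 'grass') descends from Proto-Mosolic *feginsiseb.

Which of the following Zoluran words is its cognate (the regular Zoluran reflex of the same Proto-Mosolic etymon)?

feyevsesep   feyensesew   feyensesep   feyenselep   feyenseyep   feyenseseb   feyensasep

Zoluran: start from *feginsiseb.
  rule 1: no change — feginsiseb
  rule 2 (vowel merger): feginsiseb → fegenseseb
  rule 3 (final devoicing): fegenseseb → fegensesep
  rule 4 (unconditioned shift): fegensesep → feyensesep
  ⇒ Zoluran feyensesep

feyensesep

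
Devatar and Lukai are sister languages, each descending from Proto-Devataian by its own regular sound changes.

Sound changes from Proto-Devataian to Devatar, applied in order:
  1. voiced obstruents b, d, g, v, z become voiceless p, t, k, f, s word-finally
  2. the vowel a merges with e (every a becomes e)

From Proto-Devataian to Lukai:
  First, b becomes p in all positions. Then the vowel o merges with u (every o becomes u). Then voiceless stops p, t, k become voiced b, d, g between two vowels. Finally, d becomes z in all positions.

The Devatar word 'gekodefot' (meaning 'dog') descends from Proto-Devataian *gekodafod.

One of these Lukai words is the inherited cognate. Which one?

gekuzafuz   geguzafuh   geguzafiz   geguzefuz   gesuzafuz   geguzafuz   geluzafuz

Lukai: start from *gekodafod.
  rule 1: no change — gekodafod
  rule 2 (vowel merger): gekodafod → gekudafud
  rule 3 (intervocalic voicing): gekudafud → gegudafud
  rule 4 (unconditioned shift): gegudafud → geguzafuz
  ⇒ Lukai geguzafuz
The other candidates each miss or misapply at least one Lukai change.

geguzafuz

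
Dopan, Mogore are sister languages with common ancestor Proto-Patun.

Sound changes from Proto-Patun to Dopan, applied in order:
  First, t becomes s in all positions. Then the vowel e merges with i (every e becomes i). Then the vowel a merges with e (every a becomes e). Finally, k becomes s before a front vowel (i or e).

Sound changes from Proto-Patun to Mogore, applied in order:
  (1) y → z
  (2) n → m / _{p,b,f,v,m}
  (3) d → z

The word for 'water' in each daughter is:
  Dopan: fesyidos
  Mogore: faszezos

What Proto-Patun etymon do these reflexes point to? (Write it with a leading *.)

*fasyedos

Position 2: Dopan has e, Mogore has a. Mogore preserves a here (none of its changes turn any other segment into a), so the proto-segment is *a.
Position 5: Dopan has i, Mogore has e. Mogore preserves e here (none of its changes turn any other segment into e), so the proto-segment is *e.
Verify the candidate proto-form against each daughter:
Dopan: start from *fasyedos.
  rule 1: no change — fasyedos
  rule 2 (vowel merger): fasyedos → fasyidos
  rule 3 (vowel merger): fasyidos → fesyidos
  rule 4: no change — fesyidos
  ⇒ Dopan fesyidos
Mogore: *fasyedos
  fasyedos → faszedos   [unconditioned shift]
  faszedos (rule 2 does not apply)
  faszedos → faszezos   [unconditioned shift]
  giving Mogore faszezos.
*fasyedos is the unique common source.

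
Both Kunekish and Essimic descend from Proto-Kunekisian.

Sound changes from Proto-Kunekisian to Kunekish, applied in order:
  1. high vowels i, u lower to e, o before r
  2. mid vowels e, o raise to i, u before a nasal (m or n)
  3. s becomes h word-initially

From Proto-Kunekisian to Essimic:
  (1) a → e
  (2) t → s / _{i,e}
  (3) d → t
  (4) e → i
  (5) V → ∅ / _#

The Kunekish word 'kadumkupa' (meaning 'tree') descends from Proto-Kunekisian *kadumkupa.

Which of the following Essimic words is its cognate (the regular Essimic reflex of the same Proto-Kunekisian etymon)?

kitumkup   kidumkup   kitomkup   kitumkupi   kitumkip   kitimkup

Essimic: start from *kadumkupa.
  rule 1 (vowel merger): kadumkupa → kedumkupe
  rule 2: no change — kedumkupe
  rule 3 (unconditioned shift): kedumkupe → ketumkupe
  rule 4 (vowel merger): ketumkupe → kitumkupi
  rule 5 (apocope): kitumkupi → kitumkup
  ⇒ Essimic kitumkup
The other candidates each miss or misapply at least one Essimic change.

kitumkup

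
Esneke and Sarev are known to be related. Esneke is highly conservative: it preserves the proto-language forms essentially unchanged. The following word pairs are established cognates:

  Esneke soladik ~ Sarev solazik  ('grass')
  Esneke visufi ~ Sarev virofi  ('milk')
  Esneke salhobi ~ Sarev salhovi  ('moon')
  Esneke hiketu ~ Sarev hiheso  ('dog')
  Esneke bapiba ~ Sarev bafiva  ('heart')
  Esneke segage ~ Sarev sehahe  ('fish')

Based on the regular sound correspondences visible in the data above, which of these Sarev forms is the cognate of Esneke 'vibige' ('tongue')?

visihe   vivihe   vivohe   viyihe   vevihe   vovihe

salhobi ~ salhovi — Esneke b corresponds to Sarev v between vowels (before a front vowel).
segage ~ sehahe — Esneke g corresponds to Sarev h between vowels (before a front vowel).
Applying these to Esneke 'vibige':
  vibige → vivige   (b→v between vowels (before a front vowel))
  vivige → vivihe   (g→h between vowels (before a front vowel))
So the Sarev cognate is 'vivihe'.

vivihe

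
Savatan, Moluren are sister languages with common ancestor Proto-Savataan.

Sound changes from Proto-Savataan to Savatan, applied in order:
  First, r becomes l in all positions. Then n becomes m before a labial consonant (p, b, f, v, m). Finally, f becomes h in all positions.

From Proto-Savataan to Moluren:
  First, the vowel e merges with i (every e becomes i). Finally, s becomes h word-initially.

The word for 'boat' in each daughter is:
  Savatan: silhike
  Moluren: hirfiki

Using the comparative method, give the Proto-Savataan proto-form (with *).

Position 1: Savatan has s, Moluren has h. Savatan preserves s here (none of its changes turn any other segment into s), so the proto-segment is *s.
Position 4: Savatan has h, Moluren has f. Moluren preserves f here (none of its changes turn any other segment into f), so the proto-segment is *f.
Position 7: Savatan has e, Moluren has i. Savatan preserves e here (none of its changes turn any other segment into e), so the proto-segment is *e.
Verify the candidate proto-form against each daughter:
Savatan: start from *sirfike.
  rule 1 (unconditioned shift): sirfike → silfike
  rule 2: no change — silfike
  rule 3 (unconditioned shift): silfike → silhike
  ⇒ Savatan silhike
Moluren: start from *sirfike.
  rule 1 (vowel merger): sirfike → sirfiki
  rule 2 (debuccalisation): sirfiki → hirfiki
  ⇒ Moluren hirfiki
No other proto-form is consistent with every reflex, so the reconstruction is *sirfike.

*sirfike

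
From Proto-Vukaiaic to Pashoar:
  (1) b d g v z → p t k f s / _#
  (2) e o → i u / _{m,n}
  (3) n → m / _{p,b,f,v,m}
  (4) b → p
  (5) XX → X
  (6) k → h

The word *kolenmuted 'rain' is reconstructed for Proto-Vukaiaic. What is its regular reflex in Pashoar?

Pashoar: *kolenmuted
  kolenmuted → kolenmutet   [final devoicing]
  kolenmutet → kolinmutet   [pre-nasal raising]
  kolinmutet → kolimmutet   [nasal place assimilation]
  kolimmutet (rule 4 does not apply)
  kolimmutet → kolimutet   [degemination]
  kolimutet → holimutet   [unconditioned shift]
  giving Pashoar holimutet.

holimutet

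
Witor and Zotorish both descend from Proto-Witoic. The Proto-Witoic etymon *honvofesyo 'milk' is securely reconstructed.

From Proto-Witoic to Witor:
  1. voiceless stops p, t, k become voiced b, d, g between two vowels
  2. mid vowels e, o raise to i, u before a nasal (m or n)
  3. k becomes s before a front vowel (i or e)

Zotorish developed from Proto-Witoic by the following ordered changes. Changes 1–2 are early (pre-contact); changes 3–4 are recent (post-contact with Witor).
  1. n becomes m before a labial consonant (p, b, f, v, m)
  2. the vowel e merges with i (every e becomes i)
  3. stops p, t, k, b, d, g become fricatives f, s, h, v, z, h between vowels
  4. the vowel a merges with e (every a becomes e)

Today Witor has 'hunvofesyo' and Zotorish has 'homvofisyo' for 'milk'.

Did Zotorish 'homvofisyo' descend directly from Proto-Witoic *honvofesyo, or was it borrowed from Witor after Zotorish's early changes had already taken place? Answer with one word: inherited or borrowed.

If inherited, *honvofesyo would pass through all of Zotorish's changes:
Zotorish: *honvofesyo
  honvofesyo → homvofesyo   [nasal place assimilation]
  homvofesyo → homvofisyo   [vowel merger]
  homvofisyo (rule 3 does not apply)
  homvofisyo (rule 4 does not apply)
  giving Zotorish homvofisyo.
If borrowed from Witor 'hunvofesyo' after the early changes, it would undergo only the recent ones:
  rule 3 (intervocalic lenition): no change (hunvofesyo)
  rule 4 (vowel merger): no change (hunvofesyo)
  ⇒ as a loan: hunvofesyo
Zotorish 'homvofisyo' matches the inherited outcome exactly, so it is an inherited cognate, not a loan.

inherited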